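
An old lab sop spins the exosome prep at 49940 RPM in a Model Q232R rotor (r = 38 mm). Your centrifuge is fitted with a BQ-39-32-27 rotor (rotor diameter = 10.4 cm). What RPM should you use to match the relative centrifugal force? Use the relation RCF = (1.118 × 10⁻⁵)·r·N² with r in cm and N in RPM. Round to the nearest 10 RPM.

Original rotor: r = 38 mm = 3.8 cm
RCF = 1.118 × 10⁻⁵ × r × N²
RCF_original = 1.118 × 10⁻⁵ × 3.8 × (49940)² = 1.118 × 10⁻⁵ × 3.8 × 2,494,003,600 ≈ 105,955.2 × g
Your rotor: r = 10.4 / 2 = 5.2 cm
105,955.2 = 1.118 × 10⁻⁵ × 5.2 × N²
N² = 105,955.2 / (5.8136 × 10⁻⁵) = 1,822,540,250
N ≈ √1,822,540,250 ≈ 42,691.2

≈ 42690 RPM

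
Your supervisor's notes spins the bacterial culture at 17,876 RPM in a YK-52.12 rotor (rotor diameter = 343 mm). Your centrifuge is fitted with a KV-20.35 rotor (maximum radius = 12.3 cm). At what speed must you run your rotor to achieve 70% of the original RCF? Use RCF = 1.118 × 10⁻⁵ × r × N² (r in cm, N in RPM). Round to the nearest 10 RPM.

Original rotor: r = 343 mm / 2 = 171.5 mm = 17.15 cm
RCF_original = 1.118 × 10⁻⁵ × 17.15 × (17876)² = 1.118 × 10⁻⁵ × 17.15 × 319,551,376 ≈ 61,269.8 × g
Target RCF = 0.7 × 61,269.8 ≈ 42,888.9 × g
42,888.9 = 1.118 × 10⁻⁵ × 12.3 × N²
N² = 42,888.9 / (13.7514 × 10⁻⁵) = 311,887,517
N ≈ √311,887,517 ≈ 17,660.3

≈ 17660 RPM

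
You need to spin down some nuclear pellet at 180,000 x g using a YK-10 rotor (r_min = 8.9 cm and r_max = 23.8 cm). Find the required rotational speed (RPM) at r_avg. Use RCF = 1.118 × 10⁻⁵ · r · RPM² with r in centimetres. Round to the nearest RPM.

≈ 31380 RPM

r_avg = (8.9 + 23.8) / 2 = 16.35 cm
RCF = 1.118 × 10⁻⁵ × r × N²
180,000 = 1.118 × 10⁻⁵ × 16.35 × N²
N² = 180,000 / (18.2793 × 10⁻⁵) = 984,720,421
N ≈ √984,720,421 ≈ 31,380.3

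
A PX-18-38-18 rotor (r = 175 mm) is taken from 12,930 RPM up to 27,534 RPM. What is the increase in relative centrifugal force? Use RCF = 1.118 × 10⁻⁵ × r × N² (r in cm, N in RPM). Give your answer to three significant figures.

r = 175 mm = 17.5 cm
RCF₁ = 1.118 × 10⁻⁵ × 17.5 × (12930)² = 1.118 × 10⁻⁵ × 17.5 × 167,184,900 ≈ 32,709.7 × g
RCF₂ = 1.118 × 10⁻⁵ × 17.5 × (27534)² = 1.118 × 10⁻⁵ × 17.5 × 758,121,156 ≈ 148,326.4 × g
Increase = 148,326.4 − 32,709.7 = 115,616.7

≈ 116000 × g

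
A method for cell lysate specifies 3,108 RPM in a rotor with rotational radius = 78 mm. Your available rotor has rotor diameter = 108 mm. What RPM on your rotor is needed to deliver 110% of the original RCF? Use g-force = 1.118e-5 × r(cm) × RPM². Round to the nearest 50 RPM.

≈ 3900 RPM

Original rotor: r = 78 mm = 7.8 cm
RCF_original = 1.118 × 10⁻⁵ × 7.8 × (3108)² = 1.118 × 10⁻⁵ × 7.8 × 9,659,664 ≈ 842.4 × g
Target RCF = 1.1 × 842.4 ≈ 926.6 × g
Your rotor: r = 108 mm / 2 = 54 mm = 5.4 cm
926.6 = 1.118 × 10⁻⁵ × 5.4 × N²
N² = 926.6 / (6.0372 × 10⁻⁵) = 15,348,175
N ≈ √15,348,175 ≈ 3,917.7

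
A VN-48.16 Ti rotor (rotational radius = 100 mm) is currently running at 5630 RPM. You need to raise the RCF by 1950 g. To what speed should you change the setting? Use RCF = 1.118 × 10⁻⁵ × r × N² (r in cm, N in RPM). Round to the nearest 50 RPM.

≈ 7000 RPM

r = 100 mm = 10.0 cm
Current RCF = 1.118 × 10⁻⁵ × 10 × (5630)² = 1.118 × 10⁻⁵ × 10 × 31,696,900 ≈ 3,543.7 × g
Target RCF = 3,543.7 + 1,950 = 5,493.7 × g
N² = 5,493.7 / (11.18 × 10⁻⁵) = 49,138,640
N ≈ √49,138,640 ≈ 7,009.9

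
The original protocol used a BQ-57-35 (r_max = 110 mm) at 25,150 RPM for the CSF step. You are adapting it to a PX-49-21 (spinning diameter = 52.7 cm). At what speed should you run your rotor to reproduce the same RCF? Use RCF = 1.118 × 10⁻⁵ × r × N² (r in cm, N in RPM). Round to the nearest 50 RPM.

16250 RPM

Original rotor: r = 110 mm = 11.0 cm
RCF = 1.118 × 10⁻⁵ × r × N²
RCF_original = 1.118 × 10⁻⁵ × 11 × (25150)² = 1.118 × 10⁻⁵ × 11 × 632,522,500 ≈ 77,787.6 × g
Your rotor: r = 52.7 / 2 = 26.35 cm
77,787.6 = 1.118 × 10⁻⁵ × 26.35 × N²
N² = 77,787.6 / (29.4593 × 10⁻⁵) = 264,051,081
N ≈ √264,051,081 ≈ 16,249.6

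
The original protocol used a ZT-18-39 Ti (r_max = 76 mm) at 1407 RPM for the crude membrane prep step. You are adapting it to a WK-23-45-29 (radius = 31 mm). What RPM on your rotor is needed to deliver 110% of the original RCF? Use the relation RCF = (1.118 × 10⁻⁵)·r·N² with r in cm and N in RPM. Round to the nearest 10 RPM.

Original rotor: r = 76 mm = 7.6 cm
RCF_original = 1.118 × 10⁻⁵ × 7.6 × (1407)² = 1.118 × 10⁻⁵ × 7.6 × 1,979,649 ≈ 168.2 × g
Target RCF = 1.1 × 168.2 ≈ 185 × g
Your rotor: r = 31 mm = 3.1 cm
185 = 1.118 × 10⁻⁵ × 3.1 × N²
N² = 185 / (3.4658 × 10⁻⁵) = 5,337,873
N ≈ √5,337,873 ≈ 2,310.4

2310 RPM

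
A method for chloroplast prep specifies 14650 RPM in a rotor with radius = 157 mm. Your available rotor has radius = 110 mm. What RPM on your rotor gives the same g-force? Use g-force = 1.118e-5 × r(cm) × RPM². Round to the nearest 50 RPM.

Original rotor: r = 157 mm = 15.7 cm
RCF = 1.118 × 10⁻⁵ × r × N²
RCF_original = 1.118 × 10⁻⁵ × 15.7 × (14650)² = 1.118 × 10⁻⁵ × 15.7 × 214,622,500 ≈ 37,671.8 × g
Your rotor: r = 110 mm = 11.0 cm
37,671.8 = 1.118 × 10⁻⁵ × 11 × N²
N² = 37,671.8 / (12.298 × 10⁻⁵) = 306,324,606
N ≈ √306,324,606 ≈ 17,502.1

17500 RPM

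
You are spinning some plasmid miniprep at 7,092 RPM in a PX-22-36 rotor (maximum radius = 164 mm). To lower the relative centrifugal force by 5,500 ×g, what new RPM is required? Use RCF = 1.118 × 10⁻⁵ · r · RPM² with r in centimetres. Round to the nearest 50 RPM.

r = 164 mm = 16.4 cm
Current RCF = 1.118 × 10⁻⁵ × 16.4 × (7092)² = 1.118 × 10⁻⁵ × 16.4 × 50,296,464 ≈ 9,222 × g
Target RCF = 9,222 − 5,500 = 3,722 × g
N² = 3,722 / (18.3352 × 10⁻⁵) = 20,299,751
N ≈ √20,299,751 ≈ 4,505.5

≈ 4500 RPM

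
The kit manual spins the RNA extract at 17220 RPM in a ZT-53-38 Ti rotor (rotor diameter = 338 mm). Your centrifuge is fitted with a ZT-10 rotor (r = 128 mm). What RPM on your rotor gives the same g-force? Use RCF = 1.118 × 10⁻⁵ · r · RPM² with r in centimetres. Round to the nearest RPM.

Original rotor: r = 338 mm / 2 = 169 mm = 16.9 cm
RCF_original = 1.118 × 10⁻⁵ × 16.9 × (17220)² = 1.118 × 10⁻⁵ × 16.9 × 296,528,400 ≈ 56,026.7 × g
Your rotor: r = 128 mm = 12.8 cm
56,026.7 = 1.118 × 10⁻⁵ × 12.8 × N²
N² = 56,026.7 / (14.3104 × 10⁻⁵) = 391,510,370
N ≈ √391,510,370 ≈ 19,786.6

≈ 19787 RPM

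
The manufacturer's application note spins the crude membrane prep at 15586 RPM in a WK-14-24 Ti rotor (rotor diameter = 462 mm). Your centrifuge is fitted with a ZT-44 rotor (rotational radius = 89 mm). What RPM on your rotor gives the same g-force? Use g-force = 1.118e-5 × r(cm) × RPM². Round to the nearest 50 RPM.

25100 RPM

Original rotor: r = 462 mm / 2 = 231 mm = 23.1 cm
RCF_original = 1.118 × 10⁻⁵ × 23.1 × (15586)² = 1.118 × 10⁻⁵ × 23.1 × 242,923,396 ≈ 62,736.9 × g
Your rotor: r = 89 mm = 8.9 cm
62,736.9 = 1.118 × 10⁻⁵ × 8.9 × N²
N² = 62,736.9 / (9.9502 × 10⁻⁵) = 630,508,934
N ≈ √630,508,934 ≈ 25,109.9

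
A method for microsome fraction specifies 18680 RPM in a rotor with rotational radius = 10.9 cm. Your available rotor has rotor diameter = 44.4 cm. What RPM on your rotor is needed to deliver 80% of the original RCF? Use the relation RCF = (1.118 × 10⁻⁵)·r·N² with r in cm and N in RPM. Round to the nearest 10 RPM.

11710 RPM

RCF_original = 1.118 × 10⁻⁵ × 10.9 × (18680)² = 1.118 × 10⁻⁵ × 10.9 × 348,942,400 ≈ 42,522.8 × g
Target RCF = 0.8 × 42,522.8 ≈ 34,018.2 × g
Your rotor: r = 44.4 / 2 = 22.2 cm
34,018.2 = 1.118 × 10⁻⁵ × 22.2 × N²
N² = 34,018.2 / (24.8196 × 10⁻⁵) = 137,061,838
N ≈ √137,061,838 ≈ 11,707.3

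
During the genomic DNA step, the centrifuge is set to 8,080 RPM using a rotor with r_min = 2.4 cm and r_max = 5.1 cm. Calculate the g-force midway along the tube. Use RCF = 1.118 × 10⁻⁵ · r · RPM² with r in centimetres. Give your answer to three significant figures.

≈ 2740 x g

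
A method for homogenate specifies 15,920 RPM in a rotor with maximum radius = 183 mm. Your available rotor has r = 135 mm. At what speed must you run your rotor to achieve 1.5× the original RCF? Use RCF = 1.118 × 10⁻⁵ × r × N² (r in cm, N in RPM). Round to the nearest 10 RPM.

22700 RPM

Original rotor: r = 183 mm = 18.3 cm
RCF = 1.118 × 10⁻⁵ × r × N²
RCF_original = 1.118 × 10⁻⁵ × 18.3 × (15920)² = 1.118 × 10⁻⁵ × 18.3 × 253,446,400 ≈ 51,853.6 × g
Target RCF = 1.5 × 51,853.6 ≈ 77,780.4 × g
Your rotor: r = 135 mm = 13.5 cm
77,780.4 = 1.118 × 10⁻⁵ × 13.5 × N²
N² = 77,780.4 / (15.093 × 10⁻⁵) = 515,340,887
N ≈ √515,340,887 ≈ 22,701.1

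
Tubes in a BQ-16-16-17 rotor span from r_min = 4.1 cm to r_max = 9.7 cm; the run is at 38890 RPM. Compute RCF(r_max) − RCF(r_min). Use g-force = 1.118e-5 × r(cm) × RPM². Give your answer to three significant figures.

ΔRCF ≈ 94700 × g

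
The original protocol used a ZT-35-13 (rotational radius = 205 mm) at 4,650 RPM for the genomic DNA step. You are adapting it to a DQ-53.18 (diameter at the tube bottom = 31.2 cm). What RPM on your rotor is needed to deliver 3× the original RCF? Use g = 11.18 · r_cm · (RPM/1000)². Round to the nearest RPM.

9233 RPM

Original rotor: r = 205 mm = 20.5 cm
RCF_original = 11.18 × 20.5 × (4.65)² = 11.18 × 20.5 × 21.6225 ≈ 4,955.7 × g
Target RCF = 3 × 4,955.7 ≈ 14,867.1 × g
Your rotor: r = 31.2 / 2 = 15.6 cm
14,867.1 = 11.18 × 15.6 × (N/1000)²
(N/1000)² = 14,867.1 / 174.408 = 85.24322
N = 1000 × √85.24322 ≈ 9,232.7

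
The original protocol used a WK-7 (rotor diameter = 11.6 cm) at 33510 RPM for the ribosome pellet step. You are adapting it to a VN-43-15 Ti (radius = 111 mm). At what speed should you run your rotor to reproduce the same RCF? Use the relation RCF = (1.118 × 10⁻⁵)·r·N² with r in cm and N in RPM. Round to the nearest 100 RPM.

≈ 24200 RPM

Original rotor: r = 11.6 / 2 = 5.8 cm
RCF_original = 1.118 × 10⁻⁵ × 5.8 × (33510)² = 1.118 × 10⁻⁵ × 5.8 × 1,122,920,100 ≈ 72,814.6 × g
Your rotor: r = 111 mm = 11.1 cm
72,814.6 = 1.118 × 10⁻⁵ × 11.1 × N²
N² = 72,814.6 / (12.4098 × 10⁻⁵) = 586,750,794
N ≈ √586,750,794 ≈ 24,222.9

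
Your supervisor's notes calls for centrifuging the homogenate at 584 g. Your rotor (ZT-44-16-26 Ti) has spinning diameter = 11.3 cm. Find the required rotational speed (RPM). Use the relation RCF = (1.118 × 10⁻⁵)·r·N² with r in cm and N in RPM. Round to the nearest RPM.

r = 11.3 / 2 = 5.65 cm
584 = 1.118 × 10⁻⁵ × 5.65 × N²
N² = 584 / (6.3167 × 10⁻⁵) = 9,245,334
N ≈ √9,245,334 ≈ 3,040.6

N ≈ 3041 RPM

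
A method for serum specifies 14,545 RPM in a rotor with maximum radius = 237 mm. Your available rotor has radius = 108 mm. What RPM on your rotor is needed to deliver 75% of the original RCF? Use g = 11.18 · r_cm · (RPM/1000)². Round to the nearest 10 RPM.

18660 RPM

Original rotor: r = 237 mm = 23.7 cm
RCF = 11.18 × r × (N/1000)²
RCF_original = 11.18 × 23.7 × (14.545)² = 11.18 × 23.7 × 211.557025 ≈ 56,055.4 × g
Target RCF = 0.75 × 56,055.4 ≈ 42,041.6 × g
Your rotor: r = 108 mm = 10.8 cm
42,041.6 = 11.18 × 10.8 × (N/1000)²
(N/1000)² = 42,041.6 / 120.744 = 348.1879
N = 1000 × √348.1879 ≈ 18,659.8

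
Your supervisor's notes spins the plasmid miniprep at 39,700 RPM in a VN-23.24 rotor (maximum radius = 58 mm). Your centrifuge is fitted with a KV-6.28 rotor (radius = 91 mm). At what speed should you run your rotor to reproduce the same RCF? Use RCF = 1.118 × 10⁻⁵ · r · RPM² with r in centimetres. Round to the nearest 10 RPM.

≈ 31690 RPM

Original rotor: r = 58 mm = 5.8 cm
RCF_original = 1.118 × 10⁻⁵ × 5.8 × (39700)² = 1.118 × 10⁻⁵ × 5.8 × 1,576,090,000 ≈ 102,200 × g
Your rotor: r = 91 mm = 9.1 cm
102,200 = 1.118 × 10⁻⁵ × 9.1 × N²
N² = 102,200 / (10.1738 × 10⁻⁵) = 1,004,541,076
N ≈ √1,004,541,076 ≈ 31,694.5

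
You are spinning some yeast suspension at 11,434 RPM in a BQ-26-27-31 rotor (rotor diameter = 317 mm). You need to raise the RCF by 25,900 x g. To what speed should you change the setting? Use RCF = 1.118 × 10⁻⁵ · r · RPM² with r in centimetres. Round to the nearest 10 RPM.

N₂ ≈ 16640 RPM

r = 317 mm / 2 = 158.5 mm = 15.85 cm
Current RCF = 1.118 × 10⁻⁵ × 15.85 × (11434)² = 1.118 × 10⁻⁵ × 15.85 × 130,736,356 ≈ 23,166.9 × g
Target RCF = 23,166.9 + 25,900 = 49,066.9 × g
N² = 49,066.9 / (17.7203 × 10⁻⁵) = 276,896,554
N ≈ √276,896,554 ≈ 16,640.2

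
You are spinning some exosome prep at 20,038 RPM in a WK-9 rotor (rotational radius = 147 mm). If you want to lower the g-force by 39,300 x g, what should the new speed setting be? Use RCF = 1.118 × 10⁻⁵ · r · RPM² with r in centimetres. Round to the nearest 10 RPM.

N₂ ≈ 12740 RPM

r = 147 mm = 14.7 cm
Current RCF = 1.118 × 10⁻⁵ × 14.7 × (20038)² = 1.118 × 10⁻⁵ × 14.7 × 401,521,444 ≈ 65,988.4 × g
Target RCF = 65,988.4 − 39,300 = 26,688.4 × g
N² = 26,688.4 / (16.4346 × 10⁻⁵) = 162,391,540
N ≈ √162,391,540 ≈ 12,743.3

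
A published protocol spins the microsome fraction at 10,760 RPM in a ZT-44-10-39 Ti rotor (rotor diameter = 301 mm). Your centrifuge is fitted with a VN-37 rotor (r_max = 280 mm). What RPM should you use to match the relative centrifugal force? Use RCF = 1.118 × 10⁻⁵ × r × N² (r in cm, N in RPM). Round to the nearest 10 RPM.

Original rotor: r = 301 mm / 2 = 150.5 mm = 15.05 cm
RCF_original = 1.118 × 10⁻⁵ × 15.05 × (10760)² = 1.118 × 10⁻⁵ × 15.05 × 115,777,600 ≈ 19,480.6 × g
Your rotor: r = 280 mm = 28.0 cm
19,480.6 = 1.118 × 10⁻⁵ × 28 × N²
N² = 19,480.6 / (31.304 × 10⁻⁵) = 62,230,386
N ≈ √62,230,386 ≈ 7,888.6

7890 RPM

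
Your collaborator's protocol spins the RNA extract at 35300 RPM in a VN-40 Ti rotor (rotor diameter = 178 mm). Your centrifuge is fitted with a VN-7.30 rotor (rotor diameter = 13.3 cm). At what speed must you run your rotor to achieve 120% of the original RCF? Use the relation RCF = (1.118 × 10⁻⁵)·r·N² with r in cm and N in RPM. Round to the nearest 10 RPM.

44740 RPM

Original rotor: r = 178 mm / 2 = 89 mm = 8.9 cm
RCF_original = 1.118 × 10⁻⁵ × 8.9 × (35300)² = 1.118 × 10⁻⁵ × 8.9 × 1,246,090,000 ≈ 123,988.4 × g
Target RCF = 1.2 × 123,988.4 ≈ 148,786.1 × g
Your rotor: r = 13.3 / 2 = 6.65 cm
148,786.1 = 1.118 × 10⁻⁵ × 6.65 × N²
N² = 148,786.1 / (7.4347 × 10⁻⁵) = 2,001,238,786
N ≈ √2,001,238,786 ≈ 44,735.2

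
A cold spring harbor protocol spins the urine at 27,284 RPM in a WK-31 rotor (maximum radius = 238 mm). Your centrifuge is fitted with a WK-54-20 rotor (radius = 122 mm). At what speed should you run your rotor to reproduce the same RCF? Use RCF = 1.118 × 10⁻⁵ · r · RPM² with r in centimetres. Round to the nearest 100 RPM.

Original rotor: r = 238 mm = 23.8 cm
RCF_original = 1.118 × 10⁻⁵ × 23.8 × (27284)² = 1.118 × 10⁻⁵ × 23.8 × 744,416,656 ≈ 198,077.4 × g
Your rotor: r = 122 mm = 12.2 cm
198,077.4 = 1.118 × 10⁻⁵ × 12.2 × N²
N² = 198,077.4 / (13.6396 × 10⁻⁵) = 1,452,222,939
N ≈ √1,452,222,939 ≈ 38,108.0

≈ 38100 RPM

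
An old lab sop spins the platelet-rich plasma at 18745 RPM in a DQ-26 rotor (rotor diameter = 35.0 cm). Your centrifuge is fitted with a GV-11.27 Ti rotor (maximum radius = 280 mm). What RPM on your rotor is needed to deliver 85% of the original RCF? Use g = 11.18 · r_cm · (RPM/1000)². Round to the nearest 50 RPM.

Original rotor: r = 35.0 / 2 = 17.5 cm
RCF_original = 11.18 × 17.5 × (18.745)² = 11.18 × 17.5 × 351.375025 ≈ 68,746.5 × g
Target RCF = 0.85 × 68,746.5 ≈ 58,434.5 × g
Your rotor: r = 280 mm = 28.0 cm
58,434.5 = 11.18 × 28 × (N/1000)²
(N/1000)² = 58,434.5 / 313.04 = 186.6678
N = 1000 × √186.6678 ≈ 13,662.6

≈ 13650 RPM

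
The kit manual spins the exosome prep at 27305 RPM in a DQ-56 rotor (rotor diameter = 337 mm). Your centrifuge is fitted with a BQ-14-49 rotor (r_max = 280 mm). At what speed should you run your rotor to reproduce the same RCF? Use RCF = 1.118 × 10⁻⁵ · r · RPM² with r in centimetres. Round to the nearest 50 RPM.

≈ 21200 RPM

Original rotor: r = 337 mm / 2 = 168.5 mm = 16.85 cm
RCF_original = 1.118 × 10⁻⁵ × 16.85 × (27305)² = 1.118 × 10⁻⁵ × 16.85 × 745,563,025 ≈ 140,451.4 × g
Your rotor: r = 280 mm = 28.0 cm
140,451.4 = 1.118 × 10⁻⁵ × 28 × N²
N² = 140,451.4 / (31.304 × 10⁻⁵) = 448,669,180
N ≈ √448,669,180 ≈ 21,181.8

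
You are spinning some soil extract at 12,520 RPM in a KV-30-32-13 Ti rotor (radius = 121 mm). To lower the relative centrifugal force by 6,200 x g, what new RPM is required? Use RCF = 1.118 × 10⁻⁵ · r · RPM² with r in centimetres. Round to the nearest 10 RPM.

10530 RPM

r = 121 mm = 12.1 cm
Current RCF = 1.118 × 10⁻⁵ × 12.1 × (12520)² = 1.118 × 10⁻⁵ × 12.1 × 156,750,400 ≈ 21,204.9 × g
Target RCF = 21,204.9 − 6,200 = 15,004.9 × g
N² = 15,004.9 / (13.5278 × 10⁻⁵) = 110,918,996
N ≈ √110,918,996 ≈ 10,531.8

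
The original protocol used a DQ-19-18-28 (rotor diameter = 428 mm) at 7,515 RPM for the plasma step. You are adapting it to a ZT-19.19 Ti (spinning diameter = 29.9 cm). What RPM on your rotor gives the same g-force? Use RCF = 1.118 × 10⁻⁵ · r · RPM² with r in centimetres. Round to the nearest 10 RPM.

8990 RPM

Original rotor: r = 428 mm / 2 = 214 mm = 21.4 cm
RCF_original = 1.118 × 10⁻⁵ × 21.4 × (7515)² = 1.118 × 10⁻⁵ × 21.4 × 56,475,225 ≈ 13,511.8 × g
Your rotor: r = 29.9 / 2 = 14.95 cm
13,511.8 = 1.118 × 10⁻⁵ × 14.95 × N²
N² = 13,511.8 / (16.7141 × 10⁻⁵) = 80,840,727
N ≈ √80,840,727 ≈ 8,991.1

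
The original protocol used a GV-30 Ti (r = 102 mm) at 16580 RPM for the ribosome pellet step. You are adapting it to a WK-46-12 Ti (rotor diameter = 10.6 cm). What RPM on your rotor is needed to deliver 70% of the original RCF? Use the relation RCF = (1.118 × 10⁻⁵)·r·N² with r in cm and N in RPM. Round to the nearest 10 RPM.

≈ 19240 RPM

Original rotor: r = 102 mm = 10.2 cm
RCF_original = 1.118 × 10⁻⁵ × 10.2 × (16580)² = 1.118 × 10⁻⁵ × 10.2 × 274,896,400 ≈ 31,348.1 × g
Target RCF = 0.7 × 31,348.1 ≈ 21,943.7 × g
Your rotor: r = 10.6 / 2 = 5.3 cm
21,943.7 = 1.118 × 10⁻⁵ × 5.3 × N²
N² = 21,943.7 / (5.9254 × 10⁻⁵) = 370,332,805
N ≈ √370,332,805 ≈ 19,244.0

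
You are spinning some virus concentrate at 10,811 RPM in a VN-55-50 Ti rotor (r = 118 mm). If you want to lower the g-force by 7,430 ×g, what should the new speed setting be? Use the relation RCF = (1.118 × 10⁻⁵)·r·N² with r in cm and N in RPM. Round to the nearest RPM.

≈ 7782 RPM

r = 118 mm = 11.8 cm
Current RCF = 1.118 × 10⁻⁵ × 11.8 × (10811)² = 1.118 × 10⁻⁵ × 11.8 × 116,877,721 ≈ 15,419 × g
Target RCF = 15,419 − 7,430 = 7,989 × g
N² = 7,989 / (13.1924 × 10⁻⁵) = 60,557,594
N ≈ √60,557,594 ≈ 7,781.9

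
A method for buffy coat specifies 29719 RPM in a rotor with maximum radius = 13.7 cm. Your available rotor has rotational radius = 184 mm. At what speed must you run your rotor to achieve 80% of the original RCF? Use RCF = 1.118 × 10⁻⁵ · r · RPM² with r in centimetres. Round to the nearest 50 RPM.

≈ 22950 RPM

RCF_original = 1.118 × 10⁻⁵ × 13.7 × (29719)² = 1.118 × 10⁻⁵ × 13.7 × 883,218,961 ≈ 135,279.1 × g
Target RCF = 0.8 × 135,279.1 ≈ 108,223.3 × g
Your rotor: r = 184 mm = 18.4 cm
108,223.3 = 1.118 × 10⁻⁵ × 18.4 × N²
N² = 108,223.3 / (20.5712 × 10⁻⁵) = 526,091,332
N ≈ √526,091,332 ≈ 22,936.7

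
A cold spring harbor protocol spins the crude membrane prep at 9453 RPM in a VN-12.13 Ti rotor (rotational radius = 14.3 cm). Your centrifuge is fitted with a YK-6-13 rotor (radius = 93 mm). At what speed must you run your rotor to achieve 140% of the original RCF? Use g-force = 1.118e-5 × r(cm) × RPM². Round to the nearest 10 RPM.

13870 RPM

RCF = 1.118 × 10⁻⁵ × r × N²
RCF_original = 1.118 × 10⁻⁵ × 14.3 × (9453)² = 1.118 × 10⁻⁵ × 14.3 × 89,359,209 ≈ 14,286.2 × g
Target RCF = 1.4 × 14,286.2 ≈ 20,000.7 × g
Your rotor: r = 93 mm = 9.3 cm
20,000.7 = 1.118 × 10⁻⁵ × 9.3 × N²
N² = 20,000.7 / (10.3974 × 10⁻⁵) = 192,362,514
N ≈ √192,362,514 ≈ 13,869.5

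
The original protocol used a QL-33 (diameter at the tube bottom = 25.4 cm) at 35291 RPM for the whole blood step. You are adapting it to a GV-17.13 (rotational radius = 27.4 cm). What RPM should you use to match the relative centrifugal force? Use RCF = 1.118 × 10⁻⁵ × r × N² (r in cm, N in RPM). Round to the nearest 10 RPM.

Original rotor: r = 25.4 / 2 = 12.7 cm
RCF = 1.118 × 10⁻⁵ × r × N²
RCF_original = 1.118 × 10⁻⁵ × 12.7 × (35291)² = 1.118 × 10⁻⁵ × 12.7 × 1,245,454,681 ≈ 176,837.1 × g
176,837.1 = 1.118 × 10⁻⁵ × 27.4 × N²
N² = 176,837.1 / (30.6332 × 10⁻⁵) = 577,272,698
N ≈ √577,272,698 ≈ 24,026.5

24030 RPM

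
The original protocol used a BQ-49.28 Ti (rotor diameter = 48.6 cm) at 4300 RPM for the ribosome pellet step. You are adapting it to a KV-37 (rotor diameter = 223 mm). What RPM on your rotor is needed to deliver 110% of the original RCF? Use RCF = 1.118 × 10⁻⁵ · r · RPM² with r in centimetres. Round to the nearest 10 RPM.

≈ 6660 RPM

Original rotor: r = 48.6 / 2 = 24.3 cm
RCF = 1.118 × 10⁻⁵ × r × N²
RCF_original = 1.118 × 10⁻⁵ × 24.3 × (4300)² = 1.118 × 10⁻⁵ × 24.3 × 18,490,000 ≈ 5,023.3 × g
Target RCF = 1.1 × 5,023.3 ≈ 5,525.6 × g
Your rotor: r = 223 mm / 2 = 111.5 mm = 11.15 cm
5,525.6 = 1.118 × 10⁻⁵ × 11.15 × N²
N² = 5,525.6 / (12.4657 × 10⁻⁵) = 44,326,432
N ≈ √44,326,432 ≈ 6,657.8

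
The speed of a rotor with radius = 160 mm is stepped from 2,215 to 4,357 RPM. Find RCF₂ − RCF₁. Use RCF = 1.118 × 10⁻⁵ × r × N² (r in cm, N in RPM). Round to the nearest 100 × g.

≈ 2500 × g

r = 160 mm = 16.0 cm
RCF₁ = 1.118 × 10⁻⁵ × 16 × (2215)² = 1.118 × 10⁻⁵ × 16 × 4,906,225 ≈ 877.6 × g
RCF₂ = 1.118 × 10⁻⁵ × 16 × (4357)² = 1.118 × 10⁻⁵ × 16 × 18,983,449 ≈ 3,395.8 × g
Increase = 3,395.8 − 877.6 = 2,518.2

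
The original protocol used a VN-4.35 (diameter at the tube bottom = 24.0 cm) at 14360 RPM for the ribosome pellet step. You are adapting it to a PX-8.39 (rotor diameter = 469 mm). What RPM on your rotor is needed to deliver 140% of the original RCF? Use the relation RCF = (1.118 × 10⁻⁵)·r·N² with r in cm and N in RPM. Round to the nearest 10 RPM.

≈ 12150 RPM

Original rotor: r = 24.0 / 2 = 12 cm
RCF = 1.118 × 10⁻⁵ × r × N²
RCF_original = 1.118 × 10⁻⁵ × 12 × (14360)² = 1.118 × 10⁻⁵ × 12 × 206,209,600 ≈ 27,665.1 × g
Target RCF = 1.4 × 27,665.1 ≈ 38,731.1 × g
Your rotor: r = 469 mm / 2 = 234.5 mm = 23.45 cm
38,731.1 = 1.118 × 10⁻⁵ × 23.45 × N²
N² = 38,731.1 / (26.2171 × 10⁻⁵) = 147,732,205
N ≈ √147,732,205 ≈ 12,154.5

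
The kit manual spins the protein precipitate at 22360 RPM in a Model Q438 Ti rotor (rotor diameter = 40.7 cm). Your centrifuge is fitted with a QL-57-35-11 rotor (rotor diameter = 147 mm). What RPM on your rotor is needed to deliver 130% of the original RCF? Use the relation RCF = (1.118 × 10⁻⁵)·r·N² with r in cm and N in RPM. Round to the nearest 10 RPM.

≈ 42420 RPM

Original rotor: r = 40.7 / 2 = 20.35 cm
RCF = 1.118 × 10⁻⁵ × r × N²
RCF_original = 1.118 × 10⁻⁵ × 20.35 × (22360)² = 1.118 × 10⁻⁵ × 20.35 × 499,969,600 ≈ 113,749.6 × g
Target RCF = 1.3 × 113,749.6 ≈ 147,874.5 × g
Your rotor: r = 147 mm / 2 = 73.5 mm = 7.35 cm
147,874.5 = 1.118 × 10⁻⁵ × 7.35 × N²
N² = 147,874.5 / (8.2173 × 10⁻⁵) = 1,799,550,947
N ≈ √1,799,550,947 ≈ 42,421.1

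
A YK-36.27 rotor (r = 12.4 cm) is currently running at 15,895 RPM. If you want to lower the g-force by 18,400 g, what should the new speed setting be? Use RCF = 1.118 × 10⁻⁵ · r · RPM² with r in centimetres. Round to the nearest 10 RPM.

10950 RPM

Current RCF = 1.118 × 10⁻⁵ × 12.4 × (15895)² = 1.118 × 10⁻⁵ × 12.4 × 252,651,025 ≈ 35,025.5 × g
Target RCF = 35,025.5 − 18,400 = 16,625.5 × g
N² = 16,625.5 / (13.8632 × 10⁻⁵) = 119,925,414
N ≈ √119,925,414 ≈ 10,951.0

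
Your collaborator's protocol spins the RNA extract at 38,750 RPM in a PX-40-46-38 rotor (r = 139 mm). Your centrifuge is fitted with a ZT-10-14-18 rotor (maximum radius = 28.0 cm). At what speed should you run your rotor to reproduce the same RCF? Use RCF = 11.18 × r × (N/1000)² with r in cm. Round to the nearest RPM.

≈ 27302 RPM

Original rotor: r = 139 mm = 13.9 cm
RCF = 11.18 × r × (N/1000)²
RCF_original = 11.18 × 13.9 × (38.75)² = 11.18 × 13.9 × 1,501.5625 ≈ 233,345.8 × g
233,345.8 = 11.18 × 28 × (N/1000)²
(N/1000)² = 233,345.8 / 313.04 = 745.4185
N = 1000 × √745.4185 ≈ 27,302.4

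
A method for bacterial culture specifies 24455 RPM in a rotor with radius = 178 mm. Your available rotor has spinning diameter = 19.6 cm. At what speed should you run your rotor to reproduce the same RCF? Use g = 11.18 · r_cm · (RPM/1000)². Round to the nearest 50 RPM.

32950 RPM

Original rotor: r = 178 mm = 17.8 cm
RCF_original = 11.18 × 17.8 × (24.455)² = 11.18 × 17.8 × 598.047025 ≈ 119,013.8 × g
Your rotor: r = 19.6 / 2 = 9.8 cm
119,013.8 = 11.18 × 9.8 × (N/1000)²
(N/1000)² = 119,013.8 / 109.564 = 1086.249
N = 1000 × √1086.249 ≈ 32,958.3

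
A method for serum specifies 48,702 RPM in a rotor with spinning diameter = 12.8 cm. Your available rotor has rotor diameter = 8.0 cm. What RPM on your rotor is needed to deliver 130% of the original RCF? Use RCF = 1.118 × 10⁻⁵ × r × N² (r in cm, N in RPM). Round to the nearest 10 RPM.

70240 RPM

Original rotor: r = 12.8 / 2 = 6.4 cm
RCF_original = 1.118 × 10⁻⁵ × 6.4 × (48702)² = 1.118 × 10⁻⁵ × 6.4 × 2,371,884,804 ≈ 169,713.1 × g
Target RCF = 1.3 × 169,713.1 ≈ 220,627 × g
Your rotor: r = 8.0 / 2 = 4 cm
220,627 = 1.118 × 10⁻⁵ × 4 × N²
N² = 220,627 / (4.472 × 10⁻⁵) = 4,933,519,678
N ≈ √4,933,519,678 ≈ 70,239.0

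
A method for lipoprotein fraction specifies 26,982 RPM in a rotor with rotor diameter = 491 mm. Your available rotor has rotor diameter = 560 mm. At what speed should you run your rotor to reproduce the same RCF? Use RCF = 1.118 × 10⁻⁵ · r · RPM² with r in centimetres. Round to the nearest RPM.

Original rotor: r = 491 mm / 2 = 245.5 mm = 24.55 cm
RCF_original = 1.118 × 10⁻⁵ × 24.55 × (26982)² = 1.118 × 10⁻⁵ × 24.55 × 728,028,324 ≈ 199,821.2 × g
Your rotor: r = 560 mm / 2 = 280 mm = 28 cm
199,821.2 = 1.118 × 10⁻⁵ × 28 × N²
N² = 199,821.2 / (31.304 × 10⁻⁵) = 638,324,815
N ≈ √638,324,815 ≈ 25,265.1

≈ 25265 RPM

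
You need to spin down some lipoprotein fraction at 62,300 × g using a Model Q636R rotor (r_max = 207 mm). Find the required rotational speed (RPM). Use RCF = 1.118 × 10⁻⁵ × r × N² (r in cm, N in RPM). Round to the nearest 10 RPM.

16410 RPM

r = 207 mm = 20.7 cm
62,300 = 1.118 × 10⁻⁵ × 20.7 × N²
N² = 62,300 / (23.1426 × 10⁻⁵) = 269,200,522
N ≈ √269,200,522 ≈ 16,407.3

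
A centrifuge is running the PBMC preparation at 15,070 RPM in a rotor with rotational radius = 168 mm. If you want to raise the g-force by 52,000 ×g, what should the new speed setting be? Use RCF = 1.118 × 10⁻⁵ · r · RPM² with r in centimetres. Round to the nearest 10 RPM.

N₂ ≈ 22450 RPM

r = 168 mm = 16.8 cm
Current RCF = 1.118 × 10⁻⁵ × 16.8 × (15070)² = 1.118 × 10⁻⁵ × 16.8 × 227,104,900 ≈ 42,655.8 × g
Target RCF = 42,655.8 + 52,000 = 94,655.8 × g
N² = 94,655.8 / (18.7824 × 10⁻⁵) = 503,960,090
N ≈ √503,960,090 ≈ 22,449.1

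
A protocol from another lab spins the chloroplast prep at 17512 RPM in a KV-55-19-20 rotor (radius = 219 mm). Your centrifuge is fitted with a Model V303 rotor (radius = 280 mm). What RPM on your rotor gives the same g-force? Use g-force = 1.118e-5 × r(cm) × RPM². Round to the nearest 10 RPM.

Original rotor: r = 219 mm = 21.9 cm
RCF = 1.118 × 10⁻⁵ × r × N²
RCF_original = 1.118 × 10⁻⁵ × 21.9 × (17512)² = 1.118 × 10⁻⁵ × 21.9 × 306,670,144 ≈ 75,085.7 × g
Your rotor: r = 280 mm = 28.0 cm
75,085.7 = 1.118 × 10⁻⁵ × 28 × N²
N² = 75,085.7 / (31.304 × 10⁻⁵) = 239,859,762
N ≈ √239,859,762 ≈ 15,487.4

15490 RPM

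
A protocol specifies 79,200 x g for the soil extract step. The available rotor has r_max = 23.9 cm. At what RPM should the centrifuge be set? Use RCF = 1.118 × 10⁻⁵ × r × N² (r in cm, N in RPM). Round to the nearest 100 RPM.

≈ 17200 RPM

RCF = 1.118 × 10⁻⁵ × r × N²
79,200 = 1.118 × 10⁻⁵ × 23.9 × N²
N² = 79,200 / (26.7202 × 10⁻⁵) = 296,404,967
N ≈ √296,404,967 ≈ 17,216.4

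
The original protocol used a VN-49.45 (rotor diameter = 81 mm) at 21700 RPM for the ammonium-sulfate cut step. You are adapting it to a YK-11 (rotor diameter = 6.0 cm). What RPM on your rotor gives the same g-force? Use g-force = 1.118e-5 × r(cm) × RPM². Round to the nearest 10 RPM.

Original rotor: r = 81 mm / 2 = 40.5 mm = 4.05 cm
RCF_original = 1.118 × 10⁻⁵ × 4.05 × (21700)² = 1.118 × 10⁻⁵ × 4.05 × 470,890,000 ≈ 21,321.4 × g
Your rotor: r = 6.0 / 2 = 3 cm
21,321.4 = 1.118 × 10⁻⁵ × 3 × N²
N² = 21,321.4 / (3.354 × 10⁻⁵) = 635,700,656
N ≈ √635,700,656 ≈ 25,213.1

25210 RPM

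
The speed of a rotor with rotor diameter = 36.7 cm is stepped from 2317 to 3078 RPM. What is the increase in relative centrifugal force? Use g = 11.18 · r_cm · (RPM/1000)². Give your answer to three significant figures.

r = 36.7 / 2 = 18.35 cm
RCF₁ = 11.18 × 18.35 × (2.317)² = 11.18 × 18.35 × 5.368489 ≈ 1,101.4 × g
RCF₂ = 11.18 × 18.35 × (3.078)² = 11.18 × 18.35 × 9.474084 ≈ 1,943.6 × g
Increase = 1,943.6 − 1,101.4 = 842.2

≈ 842 ×g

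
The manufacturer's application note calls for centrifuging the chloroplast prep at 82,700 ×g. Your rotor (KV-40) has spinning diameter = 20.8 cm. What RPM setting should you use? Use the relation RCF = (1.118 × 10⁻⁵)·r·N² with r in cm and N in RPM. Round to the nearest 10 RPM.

r = 20.8 / 2 = 10.4 cm
82,700 = 1.118 × 10⁻⁵ × 10.4 × N²
N² = 82,700 / (11.6272 × 10⁻⁵) = 711,263,245
N ≈ √711,263,245 ≈ 26,669.5

≈ 26670 RPM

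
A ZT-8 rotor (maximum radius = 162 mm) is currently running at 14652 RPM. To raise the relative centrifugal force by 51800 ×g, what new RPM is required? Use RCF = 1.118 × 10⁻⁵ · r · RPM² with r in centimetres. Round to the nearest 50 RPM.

≈ 22400 RPM

r = 162 mm = 16.2 cm
Current RCF = 1.118 × 10⁻⁵ × 16.2 × (14652)² = 1.118 × 10⁻⁵ × 16.2 × 214,681,104 ≈ 38,882.2 × g
Target RCF = 38,882.2 + 51,800 = 90,682.2 × g
N² = 90,682.2 / (18.1116 × 10⁻⁵) = 500,685,748
N ≈ √500,685,748 ≈ 22,376.0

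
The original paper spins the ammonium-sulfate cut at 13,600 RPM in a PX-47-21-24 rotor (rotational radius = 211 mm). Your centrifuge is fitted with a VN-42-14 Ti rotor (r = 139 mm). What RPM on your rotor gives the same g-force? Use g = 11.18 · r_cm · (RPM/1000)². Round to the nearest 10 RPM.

≈ 16760 RPM

Original rotor: r = 211 mm = 21.1 cm
RCF_original = 11.18 × 21.1 × (13.6)² = 11.18 × 21.1 × 184.96 ≈ 43,631.7 × g
Your rotor: r = 139 mm = 13.9 cm
43,631.7 = 11.18 × 13.9 × (N/1000)²
(N/1000)² = 43,631.7 / 155.402 = 280.7667
N = 1000 × √280.7667 ≈ 16,756.1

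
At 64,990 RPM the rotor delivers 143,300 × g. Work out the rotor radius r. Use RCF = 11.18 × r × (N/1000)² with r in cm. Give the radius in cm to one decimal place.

3.0 cm

143300 = 11.18 × r × (64.99)²
r = 143300 / (11.18 × 4223.7001) = 143300 / 47220.97 ≈ 3.035 cm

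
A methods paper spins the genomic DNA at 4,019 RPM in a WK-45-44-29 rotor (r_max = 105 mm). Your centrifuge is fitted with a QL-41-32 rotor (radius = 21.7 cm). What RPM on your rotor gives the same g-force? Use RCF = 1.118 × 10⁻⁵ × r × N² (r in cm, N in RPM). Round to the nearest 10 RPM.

2800 RPM

Original rotor: r = 105 mm = 10.5 cm
RCF = 1.118 × 10⁻⁵ × r × N²
RCF_original = 1.118 × 10⁻⁵ × 10.5 × (4019)² = 1.118 × 10⁻⁵ × 10.5 × 16,152,361 ≈ 1,896.1 × g
1,896.1 = 1.118 × 10⁻⁵ × 21.7 × N²
N² = 1,896.1 / (24.2606 × 10⁻⁵) = 7,815,553
N ≈ √7,815,553 ≈ 2,795.6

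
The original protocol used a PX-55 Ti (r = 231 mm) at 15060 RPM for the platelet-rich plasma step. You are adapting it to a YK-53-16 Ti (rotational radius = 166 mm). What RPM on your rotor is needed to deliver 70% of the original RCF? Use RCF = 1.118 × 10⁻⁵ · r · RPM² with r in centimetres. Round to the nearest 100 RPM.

≈ 14900 RPM

Original rotor: r = 231 mm = 23.1 cm
RCF = 1.118 × 10⁻⁵ × r × N²
RCF_original = 1.118 × 10⁻⁵ × 23.1 × (15060)² = 1.118 × 10⁻⁵ × 23.1 × 226,803,600 ≈ 58,573.8 × g
Target RCF = 0.7 × 58,573.8 ≈ 41,001.7 × g
Your rotor: r = 166 mm = 16.6 cm
41,001.7 = 1.118 × 10⁻⁵ × 16.6 × N²
N² = 41,001.7 / (18.5588 × 10⁻⁵) = 220,928,616
N ≈ √220,928,616 ≈ 14,863.7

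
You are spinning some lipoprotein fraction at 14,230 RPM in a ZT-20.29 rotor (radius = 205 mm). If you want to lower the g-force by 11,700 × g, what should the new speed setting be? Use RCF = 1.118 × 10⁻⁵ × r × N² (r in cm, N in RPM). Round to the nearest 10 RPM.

r = 205 mm = 20.5 cm
Current RCF = 1.118 × 10⁻⁵ × 20.5 × (14230)² = 1.118 × 10⁻⁵ × 20.5 × 202,492,900 ≈ 46,409.3 × g
Target RCF = 46,409.3 − 11,700 = 34,709.3 × g
N² = 34,709.3 / (22.919 × 10⁻⁵) = 151,443,344
N ≈ √151,443,344 ≈ 12,306.2

12310 RPM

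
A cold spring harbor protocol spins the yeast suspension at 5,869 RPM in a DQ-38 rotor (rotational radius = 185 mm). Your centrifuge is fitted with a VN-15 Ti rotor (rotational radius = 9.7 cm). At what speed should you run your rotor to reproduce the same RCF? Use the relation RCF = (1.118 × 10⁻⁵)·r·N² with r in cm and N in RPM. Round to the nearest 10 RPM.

≈ 8110 RPM

Original rotor: r = 185 mm = 18.5 cm
RCF = 1.118 × 10⁻⁵ × r × N²
RCF_original = 1.118 × 10⁻⁵ × 18.5 × (5869)² = 1.118 × 10⁻⁵ × 18.5 × 34,445,161 ≈ 7,124.3 × g
7,124.3 = 1.118 × 10⁻⁵ × 9.7 × N²
N² = 7,124.3 / (10.8446 × 10⁻⁵) = 65,694,447
N ≈ √65,694,447 ≈ 8,105.2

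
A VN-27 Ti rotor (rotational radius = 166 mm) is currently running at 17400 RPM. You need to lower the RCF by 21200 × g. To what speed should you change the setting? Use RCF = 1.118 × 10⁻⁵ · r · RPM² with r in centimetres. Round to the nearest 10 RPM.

r = 166 mm = 16.6 cm
Current RCF = 1.118 × 10⁻⁵ × 16.6 × (17400)² = 1.118 × 10⁻⁵ × 16.6 × 302,760,000 ≈ 56,188.6 × g
Target RCF = 56,188.6 − 21,200 = 34,988.6 × g
N² = 34,988.6 / (18.5588 × 10⁻⁵) = 188,528,353
N ≈ √188,528,353 ≈ 13,730.6

≈ 13730 RPM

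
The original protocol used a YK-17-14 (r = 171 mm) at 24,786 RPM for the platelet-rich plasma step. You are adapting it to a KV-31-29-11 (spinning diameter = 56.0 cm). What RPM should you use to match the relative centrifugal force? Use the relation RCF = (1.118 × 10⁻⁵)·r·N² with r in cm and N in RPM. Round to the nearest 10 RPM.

Original rotor: r = 171 mm = 17.1 cm
RCF = 1.118 × 10⁻⁵ × r × N²
RCF_original = 1.118 × 10⁻⁵ × 17.1 × (24786)² = 1.118 × 10⁻⁵ × 17.1 × 614,345,796 ≈ 117,449.4 × g
Your rotor: r = 56.0 / 2 = 28 cm
117,449.4 = 1.118 × 10⁻⁵ × 28 × N²
N² = 117,449.4 / (31.304 × 10⁻⁵) = 375,189,752
N ≈ √375,189,752 ≈ 19,369.8

≈ 19370 RPM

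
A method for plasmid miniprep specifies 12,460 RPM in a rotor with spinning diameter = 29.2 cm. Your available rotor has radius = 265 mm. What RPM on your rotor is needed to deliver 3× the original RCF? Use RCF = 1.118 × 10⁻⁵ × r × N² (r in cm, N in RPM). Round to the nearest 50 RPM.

Original rotor: r = 29.2 / 2 = 14.6 cm
RCF_original = 1.118 × 10⁻⁵ × 14.6 × (12460)² = 1.118 × 10⁻⁵ × 14.6 × 155,251,600 ≈ 25,341.4 × g
Target RCF = 3 × 25,341.4 ≈ 76,024.2 × g
Your rotor: r = 265 mm = 26.5 cm
76,024.2 = 1.118 × 10⁻⁵ × 26.5 × N²
N² = 76,024.2 / (29.627 × 10⁻⁵) = 256,604,449
N ≈ √256,604,449 ≈ 16,018.9

≈ 16000 RPM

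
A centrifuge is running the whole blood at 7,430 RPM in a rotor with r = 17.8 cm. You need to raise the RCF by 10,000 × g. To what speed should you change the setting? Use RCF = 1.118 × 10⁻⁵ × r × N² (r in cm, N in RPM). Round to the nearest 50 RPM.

N₂ ≈ 10250 RPM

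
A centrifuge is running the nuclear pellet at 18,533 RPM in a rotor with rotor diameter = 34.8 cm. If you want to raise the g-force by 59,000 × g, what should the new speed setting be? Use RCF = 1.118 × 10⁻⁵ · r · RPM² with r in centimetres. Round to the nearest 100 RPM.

≈ 25400 RPM

r = 34.8 / 2 = 17.4 cm
Current RCF = 1.118 × 10⁻⁵ × 17.4 × (18533)² = 1.118 × 10⁻⁵ × 17.4 × 343,472,089 ≈ 66,816.3 × g
Target RCF = 66,816.3 + 59,000 = 125,816.3 × g
N² = 125,816.3 / (19.4532 × 10⁻⁵) = 646,764,029
N ≈ √646,764,029 ≈ 25,431.6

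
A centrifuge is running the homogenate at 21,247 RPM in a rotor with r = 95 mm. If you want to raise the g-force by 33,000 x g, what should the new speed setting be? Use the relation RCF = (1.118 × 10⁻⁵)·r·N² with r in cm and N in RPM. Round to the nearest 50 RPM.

r = 95 mm = 9.5 cm
Current RCF = 1.118 × 10⁻⁵ × 9.5 × (21247)² = 1.118 × 10⁻⁵ × 9.5 × 451,435,009 ≈ 47,946.9 × g
Target RCF = 47,946.9 + 33,000 = 80,946.9 × g
N² = 80,946.9 / (10.621 × 10⁻⁵) = 762,140,100
N ≈ √762,140,100 ≈ 27,606.9

N₂ ≈ 27600 RPM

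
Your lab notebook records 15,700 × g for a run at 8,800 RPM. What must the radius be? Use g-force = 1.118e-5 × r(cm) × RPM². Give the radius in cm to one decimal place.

≈ 18.1 cm

15700 = 1.118 × 10⁻⁵ × r × (8800)²
r = 15700 / (1.118 × 10⁻⁵ × 77,440,000) = 15700 / 865.7792 ≈ 18.134 cm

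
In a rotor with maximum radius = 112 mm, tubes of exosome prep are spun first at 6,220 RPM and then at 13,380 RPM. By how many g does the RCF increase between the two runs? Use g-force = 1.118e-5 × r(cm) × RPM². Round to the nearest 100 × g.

r = 112 mm = 11.2 cm
RCF₁ = 1.118 × 10⁻⁵ × 11.2 × (6220)² = 1.118 × 10⁻⁵ × 11.2 × 38,688,400 ≈ 4,844.4 × g
RCF₂ = 1.118 × 10⁻⁵ × 11.2 × (13380)² = 1.118 × 10⁻⁵ × 11.2 × 179,024,400 ≈ 22,416.7 × g
Increase = 22,416.7 − 4,844.4 = 17,572.3

≈ 17600 g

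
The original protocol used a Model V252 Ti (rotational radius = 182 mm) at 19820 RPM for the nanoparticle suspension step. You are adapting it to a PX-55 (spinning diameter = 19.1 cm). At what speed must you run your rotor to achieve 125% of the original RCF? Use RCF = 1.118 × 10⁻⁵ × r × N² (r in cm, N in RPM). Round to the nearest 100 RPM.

30600 RPM

Original rotor: r = 182 mm = 18.2 cm
RCF_original = 1.118 × 10⁻⁵ × 18.2 × (19820)² = 1.118 × 10⁻⁵ × 18.2 × 392,832,400 ≈ 79,932 × g
Target RCF = 1.25 × 79,932 ≈ 99,915 × g
Your rotor: r = 19.1 / 2 = 9.55 cm
99,915 = 1.118 × 10⁻⁵ × 9.55 × N²
N² = 99,915 / (10.6769 × 10⁻⁵) = 935,805,337
N ≈ √935,805,337 ≈ 30,590.9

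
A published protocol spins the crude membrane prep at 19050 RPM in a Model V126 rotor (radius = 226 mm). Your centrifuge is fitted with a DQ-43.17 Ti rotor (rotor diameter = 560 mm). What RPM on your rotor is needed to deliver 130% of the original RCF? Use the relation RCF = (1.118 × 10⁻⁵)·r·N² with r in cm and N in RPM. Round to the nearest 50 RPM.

19500 RPM

Original rotor: r = 226 mm = 22.6 cm
RCF_original = 1.118 × 10⁻⁵ × 22.6 × (19050)² = 1.118 × 10⁻⁵ × 22.6 × 362,902,500 ≈ 91,693.8 × g
Target RCF = 1.3 × 91,693.8 ≈ 119,201.9 × g
Your rotor: r = 560 mm / 2 = 280 mm = 28 cm
119,201.9 = 1.118 × 10⁻⁵ × 28 × N²
N² = 119,201.9 / (31.304 × 10⁻⁵) = 380,788,078
N ≈ √380,788,078 ≈ 19,513.8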